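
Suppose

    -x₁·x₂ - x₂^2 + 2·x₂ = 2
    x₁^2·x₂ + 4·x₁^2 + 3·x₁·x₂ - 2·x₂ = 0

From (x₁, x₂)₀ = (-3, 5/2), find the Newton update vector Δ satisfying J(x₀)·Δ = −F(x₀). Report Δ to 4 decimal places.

(1.7000, -11.2750)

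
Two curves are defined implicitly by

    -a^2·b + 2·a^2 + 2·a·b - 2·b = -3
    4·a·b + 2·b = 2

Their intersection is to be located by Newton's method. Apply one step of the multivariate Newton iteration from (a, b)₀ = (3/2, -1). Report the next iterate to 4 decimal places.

(0.3725, -0.3137)

At (3/2, -1): F = (8.7500, -10.0000).
Jacobian J = [[-2·a·b + 4·a + 2·b, -a^2 + 2·a - 2], [4·b, 4·a + 2]].
At the point, J = [[7.0000, -1.2500], [-4.0000, 8.0000]] (det J = 51.0000).
Solving J·Δ = −F gives Δ = (-1.1275, 0.6863).
Then the next iterate is (a, b)₁ = (0.3725, -0.3137).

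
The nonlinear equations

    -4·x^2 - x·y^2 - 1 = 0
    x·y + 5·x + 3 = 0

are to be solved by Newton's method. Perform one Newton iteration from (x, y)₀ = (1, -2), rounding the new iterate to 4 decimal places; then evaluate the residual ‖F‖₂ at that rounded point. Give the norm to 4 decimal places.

4.8165

At (1, -2): F = (-9.0000, 6.0000).
Jacobian J = [[-8·x - y^2, -2·x·y], [y + 5, x]].
At the point, J = [[-12.0000, 4.0000], [3.0000, 1.0000]] (det J = -24.0000).
Solving J·Δ = −F gives Δ = (-1.3750, -1.8750).
Then the next iterate is (x, y)₁ = (-0.3750, -3.8750).
Re-evaluating at (-0.3750, -3.8750): F = (4.068359, 2.578125), so ‖F‖₂ = 4.8165.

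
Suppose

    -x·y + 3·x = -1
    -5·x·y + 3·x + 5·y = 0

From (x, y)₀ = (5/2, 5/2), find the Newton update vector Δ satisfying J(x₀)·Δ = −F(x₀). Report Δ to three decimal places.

(-1.636, 0.573)

At (5/2, 5/2): F = (2.250, -11.250).
Jacobian J = [[-y + 3, -x], [-5·y + 3, -5·x + 5]].
At the point, J = [[0.500, -2.500], [-9.500, -7.500]] (det J = -27.500).
Solving J·Δ = −F gives Δ = (-1.636, 0.573).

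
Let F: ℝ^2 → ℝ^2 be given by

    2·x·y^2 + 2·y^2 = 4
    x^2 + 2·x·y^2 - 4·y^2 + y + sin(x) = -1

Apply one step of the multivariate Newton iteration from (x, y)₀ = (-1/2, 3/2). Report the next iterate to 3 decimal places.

At (-1/2, 3/2): F = (-1.750, -8.97943).
Jacobian J = [[2·y^2, 4·x·y + 4·y], [2·x + 2·y^2 + cos(x), 4·x·y - 8·y + 1]].
At the point, J = [[4.500, 3.000], [4.37758, -14.000]] (det J = -76.13275).
Solving J·Δ = −F gives Δ = (0.676, -0.430).
Then the next iterate is (x, y)₁ = (0.176, 1.070).

(0.176, 1.070)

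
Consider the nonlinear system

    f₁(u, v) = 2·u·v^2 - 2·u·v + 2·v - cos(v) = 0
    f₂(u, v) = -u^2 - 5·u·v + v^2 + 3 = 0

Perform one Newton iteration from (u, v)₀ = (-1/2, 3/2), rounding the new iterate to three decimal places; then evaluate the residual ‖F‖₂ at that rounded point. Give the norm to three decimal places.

At (-1/2, 3/2): F = (2.17926, 8.750).
Jacobian J = [[2·v^2 - 2·v, 4·u·v - 2·u + sin(v) + 2], [-2·u - 5·v, -5·u + 2·v]].
At the point, J = [[1.500, 0.99749], [-6.500, 5.500]] (det J = 14.73372).
Solving J·Δ = −F gives Δ = (-0.221, -1.852).
Then the next iterate is (u, v)₁ = (-0.721, -0.352).
Re-evaluating at (-0.721, -0.352): F = (-2.32894, 1.33510), so ‖F‖₂ = 2.684.

2.684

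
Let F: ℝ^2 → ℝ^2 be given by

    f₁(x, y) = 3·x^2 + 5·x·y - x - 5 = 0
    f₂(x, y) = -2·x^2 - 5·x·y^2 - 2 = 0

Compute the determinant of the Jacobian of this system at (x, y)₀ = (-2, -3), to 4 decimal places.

J = [[6·x + 5·y - 1, 5·x], [-4·x - 5·y^2, -10·x·y]].
At the point, J = [[-28.0000, -10.0000], [-37.0000, -60.0000]].
det J = 1310.0000.

1310.0000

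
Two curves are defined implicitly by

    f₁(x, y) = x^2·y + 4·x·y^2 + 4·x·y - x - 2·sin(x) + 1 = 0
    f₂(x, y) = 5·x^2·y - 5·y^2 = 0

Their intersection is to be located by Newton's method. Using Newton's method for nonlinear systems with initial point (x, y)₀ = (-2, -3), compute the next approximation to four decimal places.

(0.1935, -3.5322)

At (-2, -3): F = (-55.181405, -105.0000).
Jacobian J = [[2·x·y + 4·y^2 + 4·y - 2·cos(x) - 1, x^2 + 8·x·y + 4·x], [10·x·y, 5·x^2 - 10·y]].
At the point, J = [[35.832294, 44.0000], [60.0000, 50.0000]] (det J = -848.385316).
Solving J·Δ = −F gives Δ = (2.1935, -0.5322).
Then the next iterate is (x, y)₁ = (0.1935, -3.5322).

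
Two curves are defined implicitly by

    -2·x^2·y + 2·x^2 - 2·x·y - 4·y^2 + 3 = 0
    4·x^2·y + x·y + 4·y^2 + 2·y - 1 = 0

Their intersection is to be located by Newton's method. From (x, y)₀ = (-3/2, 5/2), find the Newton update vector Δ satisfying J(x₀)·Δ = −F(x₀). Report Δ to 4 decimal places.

(0.8447, -0.8312)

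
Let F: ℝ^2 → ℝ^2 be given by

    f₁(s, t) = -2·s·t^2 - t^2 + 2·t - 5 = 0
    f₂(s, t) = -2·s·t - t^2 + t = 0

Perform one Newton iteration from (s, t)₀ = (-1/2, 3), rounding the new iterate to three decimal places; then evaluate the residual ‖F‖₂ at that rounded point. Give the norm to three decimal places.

0.572

At (-1/2, 3): F = (1.000, -3.000).
Jacobian J = [[-2·t^2, -4·s·t - 2·t + 2], [-2·t, -2·s - 2·t + 1]].
At the point, J = [[-18.000, 2.000], [-6.000, -4.000]] (det J = 84.000).
Solving J·Δ = −F gives Δ = (-0.024, -0.714).
Then the next iterate is (s, t)₁ = (-0.524, 2.286).
Re-evaluating at (-0.524, 2.286): F = (-0.17716, -0.54407), so ‖F‖₂ = 0.572.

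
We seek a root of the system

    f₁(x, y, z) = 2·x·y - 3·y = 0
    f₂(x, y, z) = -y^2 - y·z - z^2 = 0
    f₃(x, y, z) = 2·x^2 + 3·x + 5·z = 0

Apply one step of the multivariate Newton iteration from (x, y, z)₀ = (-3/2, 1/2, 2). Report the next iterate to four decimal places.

At (-3/2, 1/2, 2): F = (-3.0000, -5.2500, 10.0000).
Jacobian J = [[2·y, 2·x - 3, 0], [0, -2·y - z, -y - 2·z], [4·x + 3, 0, 5]].
At the point, J = [[1.0000, -6.0000, 0.0000], [0.0000, -3.0000, -4.5000], [-3.0000, 0.0000, 5.0000]] (det J = -96.0000).
Solving J·Δ = −F gives Δ = (1.6406, -0.2266, -1.0156).
Then the next iterate is (x, y, z)₁ = (0.1406, 0.2734, 0.9844).

(0.1406, 0.2734, 0.9844)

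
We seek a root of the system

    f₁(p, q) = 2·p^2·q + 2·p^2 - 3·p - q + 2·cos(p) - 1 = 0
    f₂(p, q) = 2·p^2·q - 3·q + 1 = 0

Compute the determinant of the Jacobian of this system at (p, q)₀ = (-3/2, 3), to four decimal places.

25.4925

J = [[4·p·q + 4·p - 2·sin(p) - 3, 2·p^2 - 1], [4·p·q, 2·p^2 - 3]].
At the point, J = [[-25.005010, 3.5000], [-18.0000, 1.5000]].
det J = 25.4925.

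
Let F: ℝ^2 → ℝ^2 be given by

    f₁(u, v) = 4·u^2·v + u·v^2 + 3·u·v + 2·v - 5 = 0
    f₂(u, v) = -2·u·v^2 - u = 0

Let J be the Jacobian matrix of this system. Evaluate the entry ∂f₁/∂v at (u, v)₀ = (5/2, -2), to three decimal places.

24.500

∂f₁/∂v = 4·u^2 + 2·u·v + 3·u + 2.
At (5/2, -2) this is 24.500.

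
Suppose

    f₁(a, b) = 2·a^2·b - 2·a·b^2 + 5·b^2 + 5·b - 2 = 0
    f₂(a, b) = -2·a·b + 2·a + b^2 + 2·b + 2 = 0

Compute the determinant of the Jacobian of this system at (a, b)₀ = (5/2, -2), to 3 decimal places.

91.000

J = [[4·a·b - 2·b^2, 2·a^2 - 4·a·b + 10·b + 5], [-2·b + 2, -2·a + 2·b + 2]].
At the point, J = [[-28.000, 17.500], [6.000, -7.000]].
det J = 91.000.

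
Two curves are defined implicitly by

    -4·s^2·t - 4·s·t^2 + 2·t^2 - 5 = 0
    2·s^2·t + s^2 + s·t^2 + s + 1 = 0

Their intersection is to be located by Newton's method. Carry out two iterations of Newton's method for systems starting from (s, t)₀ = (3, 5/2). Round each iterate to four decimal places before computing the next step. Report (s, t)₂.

At (3, 5/2): F = (-157.5000, 76.7500).
Jacobian J = [[-8·s·t - 4·t^2, -4·s^2 - 8·s·t + 4·t], [4·s·t + 2·s + t^2 + 1, 2·s^2 + 2·s·t]].
At the point, J = [[-85.0000, -86.0000], [43.2500, 33.0000]] (det J = 914.5000).
Solving J·Δ = −F gives Δ = (-1.5342, -0.3151).
Then the next iterate is (s, t)₁ = (1.4658, 2.1849).
Round to (1.4658, 2.1849) and repeat: F = (-42.219737, 21.000608), J = [[-44.716163, -25.475690], [21.515894, 10.702392]].
Δ = (-1.1954, 0.4409), so (s, t)₂ = (0.2704, 2.6258).

(0.2704, 2.6258)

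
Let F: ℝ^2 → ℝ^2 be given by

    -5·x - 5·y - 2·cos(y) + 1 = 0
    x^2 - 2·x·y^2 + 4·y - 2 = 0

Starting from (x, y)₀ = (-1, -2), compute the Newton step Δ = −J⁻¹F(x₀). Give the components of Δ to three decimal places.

(-1.539, 3.597)

At (-1, -2): F = (16.83229, -1.000).
Jacobian J = [[-5, 2·sin(y) - 5], [2·x - 2·y^2, -4·x·y + 4]].
At the point, J = [[-5.000, -6.81859], [-10.000, -4.000]] (det J = -48.18595).
Solving J·Δ = −F gives Δ = (-1.539, 3.597).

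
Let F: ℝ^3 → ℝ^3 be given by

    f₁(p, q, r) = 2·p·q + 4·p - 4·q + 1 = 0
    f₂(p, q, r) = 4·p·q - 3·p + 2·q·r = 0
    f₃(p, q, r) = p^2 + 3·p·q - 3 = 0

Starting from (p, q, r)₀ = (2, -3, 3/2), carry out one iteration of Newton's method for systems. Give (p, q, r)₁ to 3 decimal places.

At (2, -3, 3/2): F = (9.000, -39.000, -17.000).
Jacobian J = [[2·q + 4, 2·p - 4, 0], [4·q - 3, 4·p + 2·r, 2·q], [2·p + 3·q, 3·p, 0]].
At the point, J = [[-2.000, 0.000, 0.000], [-15.000, 11.000, -6.000], [-5.000, 6.000, 0.000]] (det J = -72.000).
Solving J·Δ = −F gives Δ = (4.500, 6.583, -5.681).
Then the next iterate is (p, q, r)₁ = (6.500, 3.583, -4.181).

(6.500, 3.583, -4.181)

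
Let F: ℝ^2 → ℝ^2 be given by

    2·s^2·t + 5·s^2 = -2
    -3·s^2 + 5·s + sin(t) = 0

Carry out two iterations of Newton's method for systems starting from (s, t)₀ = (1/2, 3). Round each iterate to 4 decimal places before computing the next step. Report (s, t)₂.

(-3.0445, -18.4881)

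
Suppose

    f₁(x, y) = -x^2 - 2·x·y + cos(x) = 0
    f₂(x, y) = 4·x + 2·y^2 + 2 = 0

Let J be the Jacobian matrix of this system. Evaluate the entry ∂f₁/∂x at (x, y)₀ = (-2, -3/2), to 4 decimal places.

∂f₁/∂x = -2·x - 2·y - sin(x).
At (-2, -3/2) this is 7.9093.

7.9093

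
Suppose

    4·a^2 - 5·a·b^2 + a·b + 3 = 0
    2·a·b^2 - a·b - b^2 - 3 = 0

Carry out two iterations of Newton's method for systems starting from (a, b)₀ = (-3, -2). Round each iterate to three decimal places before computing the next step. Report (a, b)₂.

At (-3, -2): F = (105.000, -37.000).
Jacobian J = [[8·a - 5·b^2 + b, -10·a·b + a], [2·b^2 - b, 4·a·b - a - 2·b]].
At the point, J = [[-46.000, -63.000], [10.000, 31.000]] (det J = -796.000).
Solving J·Δ = −F gives Δ = (1.161, 0.819).
Then the next iterate is (a, b)₁ = (-1.839, -1.181).
Round to (-1.839, -1.181) and repeat: F = (31.52437, -11.69655), J = [[-22.86680, -23.55759], [3.97052, 12.88844]].
Δ = (0.650, 0.707), so (a, b)₂ = (-1.189, -0.474).

(-1.189, -0.474)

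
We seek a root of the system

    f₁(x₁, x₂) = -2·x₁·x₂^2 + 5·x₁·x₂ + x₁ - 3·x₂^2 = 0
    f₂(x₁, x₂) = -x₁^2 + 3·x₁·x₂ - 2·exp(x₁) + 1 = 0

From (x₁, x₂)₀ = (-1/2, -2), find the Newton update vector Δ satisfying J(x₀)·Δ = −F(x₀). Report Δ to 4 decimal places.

(0.1459, 1.0872)

At (-1/2, -2): F = (-3.5000, 2.536939).
Jacobian J = [[-2·x₂^2 + 5·x₂ + 1, -4·x₁·x₂ + 5·x₁ - 6·x₂], [-2·x₁ + 3·x₂ - 2·exp(x₁), 3·x₁]].
At the point, J = [[-17.0000, 5.5000], [-6.213061, -1.5000]] (det J = 59.671837).
Solving J·Δ = −F gives Δ = (0.1459, 1.0872).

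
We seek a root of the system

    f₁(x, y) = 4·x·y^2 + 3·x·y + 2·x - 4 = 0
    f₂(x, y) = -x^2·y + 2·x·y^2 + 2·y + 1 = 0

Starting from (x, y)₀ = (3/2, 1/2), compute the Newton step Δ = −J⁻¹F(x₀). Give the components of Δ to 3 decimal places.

(0.415, -0.440)

At (3/2, 1/2): F = (2.750, 1.625).
Jacobian J = [[4·y^2 + 3·y + 2, 8·x·y + 3·x], [-2·x·y + 2·y^2, -x^2 + 4·x·y + 2]].
At the point, J = [[4.500, 10.500], [-1.000, 2.750]] (det J = 22.875).
Solving J·Δ = −F gives Δ = (0.415, -0.440).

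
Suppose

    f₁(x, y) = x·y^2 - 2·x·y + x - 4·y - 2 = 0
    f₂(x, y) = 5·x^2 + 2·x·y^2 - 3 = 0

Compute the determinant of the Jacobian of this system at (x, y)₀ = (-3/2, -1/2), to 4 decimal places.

J = [[y^2 - 2·y + 1, 2·x·y - 2·x - 4], [10·x + 2·y^2, 4·x·y]].
At the point, J = [[2.2500, 0.5000], [-14.5000, 3.0000]].
det J = 14.0000.

14.0000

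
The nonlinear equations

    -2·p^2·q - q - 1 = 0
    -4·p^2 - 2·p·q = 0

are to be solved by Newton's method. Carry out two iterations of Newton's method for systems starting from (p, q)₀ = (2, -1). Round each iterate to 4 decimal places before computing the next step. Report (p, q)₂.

(0.6671, -0.8011)

At (2, -1): F = (8.0000, -12.0000).
Jacobian J = [[-4·p·q, -2·p^2 - 1], [-8·p - 2·q, -2·p]].
At the point, J = [[8.0000, -9.0000], [-14.0000, -4.0000]] (det J = -158.0000).
Solving J·Δ = −F gives Δ = (-0.8861, 0.1013).
Then the next iterate is (p, q)₁ = (1.1139, -0.8987).
Round to (1.1139, -0.8987) and repeat: F = (2.128866, -2.960969), J = [[4.004248, -3.481546], [-7.1138, -2.2278]].
Δ = (-0.4468, 0.0976), so (p, q)₂ = (0.6671, -0.8011).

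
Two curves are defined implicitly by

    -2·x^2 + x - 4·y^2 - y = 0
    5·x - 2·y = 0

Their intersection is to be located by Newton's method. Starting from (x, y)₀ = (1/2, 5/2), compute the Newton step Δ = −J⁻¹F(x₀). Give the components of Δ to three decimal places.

(-0.023, -1.308)

At (1/2, 5/2): F = (-27.500, -2.500).
Jacobian J = [[-4·x + 1, -8·y - 1], [5, -2]].
At the point, J = [[-1.000, -21.000], [5.000, -2.000]] (det J = 107.000).
Solving J·Δ = −F gives Δ = (-0.023, -1.308).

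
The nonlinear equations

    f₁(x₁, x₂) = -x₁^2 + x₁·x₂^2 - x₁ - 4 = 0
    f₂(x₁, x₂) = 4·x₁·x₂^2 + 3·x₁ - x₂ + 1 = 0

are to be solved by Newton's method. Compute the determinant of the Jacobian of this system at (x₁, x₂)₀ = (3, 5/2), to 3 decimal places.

-464.250

J = [[-2·x₁ + x₂^2 - 1, 2·x₁·x₂], [4·x₂^2 + 3, 8·x₁·x₂ - 1]].
At the point, J = [[-0.750, 15.000], [28.000, 59.000]].
det J = -464.250.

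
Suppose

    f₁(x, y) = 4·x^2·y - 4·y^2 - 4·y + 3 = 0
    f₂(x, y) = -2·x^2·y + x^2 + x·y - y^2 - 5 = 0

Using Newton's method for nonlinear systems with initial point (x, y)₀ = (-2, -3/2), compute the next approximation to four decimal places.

At (-2, -3/2): F = (-24.0000, 11.7500).
Jacobian J = [[8·x·y, 4·x^2 - 8·y - 4], [-4·x·y + 2·x + y, -2·x^2 + x - 2·y]].
At the point, J = [[24.0000, 24.0000], [-17.5000, -7.0000]] (det J = 252.0000).
Solving J·Δ = −F gives Δ = (0.4524, 0.5476).
Then the next iterate is (x, y)₁ = (-1.5476, -0.9524).

(-1.5476, -0.9524)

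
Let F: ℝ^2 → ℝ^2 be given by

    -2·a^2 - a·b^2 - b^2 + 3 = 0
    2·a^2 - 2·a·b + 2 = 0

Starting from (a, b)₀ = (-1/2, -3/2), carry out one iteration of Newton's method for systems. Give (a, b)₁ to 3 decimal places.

(-0.571, -2.429)

At (-1/2, -3/2): F = (1.375, 1.000).
Jacobian J = [[-4·a - b^2, -2·a·b - 2·b], [4·a - 2·b, -2·a]].
At the point, J = [[-0.250, 1.500], [1.000, 1.000]] (det J = -1.750).
Solving J·Δ = −F gives Δ = (-0.071, -0.929).
Then the next iterate is (a, b)₁ = (-0.571, -2.429).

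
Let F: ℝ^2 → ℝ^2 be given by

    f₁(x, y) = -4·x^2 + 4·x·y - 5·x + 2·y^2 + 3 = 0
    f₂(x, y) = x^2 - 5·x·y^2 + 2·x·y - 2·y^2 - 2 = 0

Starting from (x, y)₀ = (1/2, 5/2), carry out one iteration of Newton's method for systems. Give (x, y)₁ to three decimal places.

(0.631, 1.072)

At (1/2, 5/2): F = (17.000, -27.375).
Jacobian J = [[-8·x + 4·y - 5, 4·x + 4·y], [2·x - 5·y^2 + 2·y, -10·x·y + 2·x - 4·y]].
At the point, J = [[1.000, 12.000], [-25.250, -21.500]] (det J = 281.500).
Solving J·Δ = −F gives Δ = (0.131, -1.428).
Then the next iterate is (x, y)₁ = (0.631, 1.072).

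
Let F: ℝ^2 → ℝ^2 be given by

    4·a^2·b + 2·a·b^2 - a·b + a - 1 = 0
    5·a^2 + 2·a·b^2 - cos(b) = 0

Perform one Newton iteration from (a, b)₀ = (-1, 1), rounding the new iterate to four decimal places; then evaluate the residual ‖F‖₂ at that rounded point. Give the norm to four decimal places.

At (-1, 1): F = (1.0000, 2.459698).
Jacobian J = [[8·a·b + 2·b^2 - b + 1, 4·a^2 + 4·a·b - a], [10·a + 2·b^2, 4·a·b + sin(b)]].
At the point, J = [[-6.0000, 1.0000], [-8.0000, -3.158529]] (det J = 26.951174).
Solving J·Δ = −F gives Δ = (0.2085, 0.2508).
Then the next iterate is (a, b)₁ = (-0.7915, 1.2508).
Re-evaluating at (-0.7915, 1.2508): F = (-0.143730, 0.341194), so ‖F‖₂ = 0.3702.

0.3702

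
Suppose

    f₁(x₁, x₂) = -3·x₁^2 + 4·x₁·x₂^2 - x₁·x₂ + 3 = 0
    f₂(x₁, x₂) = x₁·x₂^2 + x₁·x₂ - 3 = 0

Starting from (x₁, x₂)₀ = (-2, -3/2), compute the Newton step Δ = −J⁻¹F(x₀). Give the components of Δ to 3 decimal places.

At (-2, -3/2): F = (-30.000, -4.500).
Jacobian J = [[-6·x₁ + 4·x₂^2 - x₂, 8·x₁·x₂ - x₁], [x₂^2 + x₂, 2·x₁·x₂ + x₁]].
At the point, J = [[22.500, 26.000], [0.750, 4.000]] (det J = 70.500).
Solving J·Δ = −F gives Δ = (0.043, 1.117).

(0.043, 1.117)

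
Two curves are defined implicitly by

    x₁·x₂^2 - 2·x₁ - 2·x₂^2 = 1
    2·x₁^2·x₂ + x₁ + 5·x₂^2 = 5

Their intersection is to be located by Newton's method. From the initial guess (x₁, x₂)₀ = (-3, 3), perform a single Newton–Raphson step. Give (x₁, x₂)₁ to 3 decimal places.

At (-3, 3): F = (-40.000, 91.000).
Jacobian J = [[x₂^2 - 2, 2·x₁·x₂ - 4·x₂], [4·x₁·x₂ + 1, 2·x₁^2 + 10·x₂]].
At the point, J = [[7.000, -30.000], [-35.000, 48.000]] (det J = -714.000).
Solving J·Δ = −F gives Δ = (1.134, -1.069).
Then the next iterate is (x₁, x₂)₁ = (-1.866, 1.931).

(-1.866, 1.931)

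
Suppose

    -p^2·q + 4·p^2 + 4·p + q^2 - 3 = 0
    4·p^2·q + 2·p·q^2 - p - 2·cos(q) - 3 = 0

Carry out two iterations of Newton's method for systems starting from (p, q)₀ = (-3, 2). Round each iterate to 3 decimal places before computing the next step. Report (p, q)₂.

(-1.648, -0.202)

At (-3, 2): F = (7.000, 48.83229).
Jacobian J = [[-2·p·q + 8·p + 4, -p^2 + 2·q], [8·p·q + 2·q^2 - 1, 4·p^2 + 4·p·q + 2·sin(q)]].
At the point, J = [[-8.000, -5.000], [-41.000, 13.81859]] (det J = -315.54876).
Solving J·Δ = −F gives Δ = (1.080, -0.329).
Then the next iterate is (p, q)₁ = (-1.920, 1.671).
Round to (-1.920, 1.671) and repeat: F = (0.69787, 13.03776), J = [[-4.94336, -0.34440], [-21.08208, 3.90229]].
Δ = (0.272, -1.873), so (p, q)₂ = (-1.648, -0.202).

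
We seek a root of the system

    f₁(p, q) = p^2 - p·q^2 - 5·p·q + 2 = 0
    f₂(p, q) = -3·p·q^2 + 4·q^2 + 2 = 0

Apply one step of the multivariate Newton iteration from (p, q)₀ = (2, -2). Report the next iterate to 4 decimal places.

(-0.3571, -4.7857)

At (2, -2): F = (18.0000, -6.0000).
Jacobian J = [[2·p - q^2 - 5·q, -2·p·q - 5·p], [-3·q^2, -6·p·q + 8·q]].
At the point, J = [[10.0000, -2.0000], [-12.0000, 8.0000]] (det J = 56.0000).
Solving J·Δ = −F gives Δ = (-2.3571, -2.7857).
Then the next iterate is (p, q)₁ = (-0.3571, -4.7857).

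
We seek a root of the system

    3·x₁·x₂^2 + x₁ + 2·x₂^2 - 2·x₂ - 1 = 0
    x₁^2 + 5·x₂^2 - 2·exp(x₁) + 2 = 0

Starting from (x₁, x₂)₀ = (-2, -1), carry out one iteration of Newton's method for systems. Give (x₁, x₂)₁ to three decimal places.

(-3.000, 0.500)

At (-2, -1): F = (-5.000, 10.72933).
Jacobian J = [[3·x₂^2 + 1, 6·x₁·x₂ + 4·x₂ - 2], [2·x₁ - 2·exp(x₁), 10·x₂]].
At the point, J = [[4.000, 6.000], [-4.27067, -10.000]] (det J = -14.37598).
Solving J·Δ = −F gives Δ = (-1.000, 1.500).
Then the next iterate is (x₁, x₂)₁ = (-3.000, 0.500).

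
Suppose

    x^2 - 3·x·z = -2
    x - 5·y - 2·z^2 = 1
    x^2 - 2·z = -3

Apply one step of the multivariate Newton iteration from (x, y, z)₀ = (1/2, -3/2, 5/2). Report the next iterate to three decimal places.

(0.474, -0.829, 1.612)

At (1/2, -3/2, 5/2): F = (-1.500, -5.500, -1.750).
Jacobian J = [[2·x - 3·z, 0, -3·x], [1, -5, -4·z], [2·x, 0, -2]].
At the point, J = [[-6.500, 0.000, -1.500], [1.000, -5.000, -10.000], [1.000, 0.000, -2.000]] (det J = -72.500).
Solving J·Δ = −F gives Δ = (-0.026, 0.671, -0.888).
Then the next iterate is (x, y, z)₁ = (0.474, -0.829, 1.612).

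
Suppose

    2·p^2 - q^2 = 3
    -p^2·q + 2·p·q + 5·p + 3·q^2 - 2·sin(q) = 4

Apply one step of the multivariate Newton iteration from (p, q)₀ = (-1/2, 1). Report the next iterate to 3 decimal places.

(2.468, -3.718)

At (-1/2, 1): F = (-3.500, -6.43294).
Jacobian J = [[4·p, -2·q], [-2·p·q + 2·q + 5, -p^2 + 2·p + 6·q - 2·cos(q)]].
At the point, J = [[-2.000, -2.000], [8.000, 3.66940]] (det J = 8.66121).
Solving J·Δ = −F gives Δ = (2.968, -4.718).
Then the next iterate is (p, q)₁ = (2.468, -3.718).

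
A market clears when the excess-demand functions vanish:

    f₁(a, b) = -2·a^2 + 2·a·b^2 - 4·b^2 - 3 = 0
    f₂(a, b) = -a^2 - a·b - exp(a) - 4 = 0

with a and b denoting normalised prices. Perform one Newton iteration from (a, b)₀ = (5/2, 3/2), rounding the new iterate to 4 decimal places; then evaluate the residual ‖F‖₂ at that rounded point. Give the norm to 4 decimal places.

26.1688

At (5/2, 3/2): F = (-13.2500, -26.182494).
Jacobian J = [[-4·a + 2·b^2, 4·a·b - 8·b], [-2·a - b - exp(a), -a]].
At the point, J = [[-5.5000, 3.0000], [-18.682494, -2.5000]] (det J = 69.797482).
Solving J·Δ = −F gives Δ = (-1.6000, 1.4834).
Then the next iterate is (a, b)₁ = (0.9000, 2.9834).
Re-evaluating at (0.9000, 2.9834): F = (-24.201486, -9.954663), so ‖F‖₂ = 26.1688.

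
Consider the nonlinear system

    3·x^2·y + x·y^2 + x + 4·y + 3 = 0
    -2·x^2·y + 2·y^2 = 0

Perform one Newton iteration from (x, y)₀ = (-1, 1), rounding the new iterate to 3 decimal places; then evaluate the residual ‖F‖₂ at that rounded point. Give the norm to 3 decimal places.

1.914

At (-1, 1): F = (8.000, 0.000).
Jacobian J = [[6·x·y + y^2 + 1, 3·x^2 + 2·x·y + 4], [-4·x·y, -2·x^2 + 4·y]].
At the point, J = [[-4.000, 5.000], [4.000, 2.000]] (det J = -28.000).
Solving J·Δ = −F gives Δ = (0.571, -1.143).
Then the next iterate is (x, y)₁ = (-0.429, -0.143).
Re-evaluating at (-0.429, -0.143): F = (1.91127, 0.09353), so ‖F‖₂ = 1.914.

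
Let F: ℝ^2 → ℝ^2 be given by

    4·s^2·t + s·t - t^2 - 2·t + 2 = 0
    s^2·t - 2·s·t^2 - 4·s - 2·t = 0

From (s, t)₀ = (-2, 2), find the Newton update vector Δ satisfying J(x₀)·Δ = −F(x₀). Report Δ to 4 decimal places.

At (-2, 2): F = (22.0000, 28.0000).
Jacobian J = [[8·s·t + t, 4·s^2 + s - 2·t - 2], [2·s·t - 2·t^2 - 4, s^2 - 4·s·t - 2]].
At the point, J = [[-30.0000, 8.0000], [-20.0000, 18.0000]] (det J = -380.0000).
Solving J·Δ = −F gives Δ = (0.4526, -1.0526).

(0.4526, -1.0526)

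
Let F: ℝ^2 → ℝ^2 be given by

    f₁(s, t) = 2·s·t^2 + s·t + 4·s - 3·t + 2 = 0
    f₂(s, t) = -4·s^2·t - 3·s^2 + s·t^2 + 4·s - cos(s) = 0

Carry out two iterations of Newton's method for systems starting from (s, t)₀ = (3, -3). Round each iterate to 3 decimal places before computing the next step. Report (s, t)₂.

(6.613, 2.024)

At (3, -3): F = (68.000, 120.98999).
Jacobian J = [[2·t^2 + t + 4, 4·s·t + s - 3], [-8·s·t - 6·s + t^2 + sin(s) + 4, -4·s^2 + 2·s·t]].
At the point, J = [[19.000, -36.000], [67.14112, -54.000]] (det J = 1391.08032).
Solving J·Δ = −F gives Δ = (-0.491, 1.630).
Then the next iterate is (s, t)₁ = (2.509, -1.370).
Round to (2.509, -1.370) and repeat: F = (22.12695, 31.16344), J = [[6.38380, -14.24032], [18.91278, -32.05498]].
Δ = (4.104, 3.394), so (s, t)₂ = (6.613, 2.024).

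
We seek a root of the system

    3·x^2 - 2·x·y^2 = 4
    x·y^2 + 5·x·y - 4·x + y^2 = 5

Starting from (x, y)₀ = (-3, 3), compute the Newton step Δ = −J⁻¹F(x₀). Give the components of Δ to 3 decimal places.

At (-3, 3): F = (77.000, -56.000).
Jacobian J = [[6·x - 2·y^2, -4·x·y], [y^2 + 5·y - 4, 2·x·y + 5·x + 2·y]].
At the point, J = [[-36.000, 36.000], [20.000, -27.000]] (det J = 252.000).
Solving J·Δ = −F gives Δ = (0.250, -1.889).

(0.250, -1.889)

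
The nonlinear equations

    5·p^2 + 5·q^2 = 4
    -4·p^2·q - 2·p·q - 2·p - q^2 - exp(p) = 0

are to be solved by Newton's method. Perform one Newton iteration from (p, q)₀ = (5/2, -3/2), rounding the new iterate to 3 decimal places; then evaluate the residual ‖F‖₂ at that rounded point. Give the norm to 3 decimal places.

14.201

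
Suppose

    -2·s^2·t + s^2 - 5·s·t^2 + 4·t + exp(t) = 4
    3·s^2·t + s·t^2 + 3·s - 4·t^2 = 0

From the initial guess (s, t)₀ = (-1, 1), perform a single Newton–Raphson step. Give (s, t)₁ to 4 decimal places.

At (-1, 1): F = (6.718282, -5.0000).
Jacobian J = [[-4·s·t + 2·s - 5·t^2, -2·s^2 - 10·s·t + exp(t) + 4], [6·s·t + t^2 + 3, 3·s^2 + 2·s·t - 8·t]].
At the point, J = [[-3.0000, 14.718282], [-2.0000, -7.0000]] (det J = 50.436564).
Solving J·Δ = −F gives Δ = (-0.5267, -0.5638).
Then the next iterate is (s, t)₁ = (-1.5267, 0.4362).

(-1.5267, 0.4362)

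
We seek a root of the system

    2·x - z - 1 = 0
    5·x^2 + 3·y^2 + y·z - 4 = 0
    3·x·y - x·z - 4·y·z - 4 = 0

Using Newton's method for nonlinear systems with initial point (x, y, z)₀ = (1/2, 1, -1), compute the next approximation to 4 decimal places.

At (1/2, 1, -1): F = (1.0000, -0.7500, 2.0000).
Jacobian J = [[2, 0, -1], [10·x, 6·y + z, y], [3·y - z, 3·x - 4·z, -x - 4·y]].
At the point, J = [[2.0000, 0.0000, -1.0000], [5.0000, 5.0000, 1.0000], [4.0000, 5.5000, -4.5000]] (det J = -63.5000).
Solving J·Δ = −F gives Δ = (-0.2185, 0.2559, 0.5630).
Then the next iterate is (x, y, z)₁ = (0.2815, 1.2559, -0.4370).

(0.2815, 1.2559, -0.4370)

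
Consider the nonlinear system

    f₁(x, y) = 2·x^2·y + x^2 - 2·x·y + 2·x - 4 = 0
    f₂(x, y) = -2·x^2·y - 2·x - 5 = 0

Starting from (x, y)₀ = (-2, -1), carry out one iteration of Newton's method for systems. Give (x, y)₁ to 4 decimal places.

At (-2, -1): F = (-16.0000, 7.0000).
Jacobian J = [[4·x·y + 2·x - 2·y + 2, 2·x^2 - 2·x], [-4·x·y - 2, -2·x^2]].
At the point, J = [[8.0000, 12.0000], [-10.0000, -8.0000]] (det J = 56.0000).
Solving J·Δ = −F gives Δ = (-0.7857, 1.8571).
Then the next iterate is (x, y)₁ = (-2.7857, 0.8571).

(-2.7857, 0.8571)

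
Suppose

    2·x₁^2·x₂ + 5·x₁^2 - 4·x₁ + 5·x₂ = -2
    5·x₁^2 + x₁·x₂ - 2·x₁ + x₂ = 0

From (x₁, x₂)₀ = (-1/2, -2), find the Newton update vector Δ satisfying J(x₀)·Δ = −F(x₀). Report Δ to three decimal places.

(0.207, 1.234)

At (-1/2, -2): F = (-5.750, 1.250).
Jacobian J = [[4·x₁·x₂ + 10·x₁ - 4, 2·x₁^2 + 5], [10·x₁ + x₂ - 2, x₁ + 1]].
At the point, J = [[-5.000, 5.500], [-9.000, 0.500]] (det J = 47.000).
Solving J·Δ = −F gives Δ = (0.207, 1.234).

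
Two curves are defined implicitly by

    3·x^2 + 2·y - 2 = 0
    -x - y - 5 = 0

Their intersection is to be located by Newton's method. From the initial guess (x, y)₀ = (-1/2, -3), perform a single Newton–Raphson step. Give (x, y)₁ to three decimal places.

At (-1/2, -3): F = (-7.250, -1.500).
Jacobian J = [[6·x, 2], [-1, -1]].
At the point, J = [[-3.000, 2.000], [-1.000, -1.000]] (det J = 5.000).
Solving J·Δ = −F gives Δ = (-2.050, 0.550).
Then the next iterate is (x, y)₁ = (-2.550, -2.450).

(-2.550, -2.450)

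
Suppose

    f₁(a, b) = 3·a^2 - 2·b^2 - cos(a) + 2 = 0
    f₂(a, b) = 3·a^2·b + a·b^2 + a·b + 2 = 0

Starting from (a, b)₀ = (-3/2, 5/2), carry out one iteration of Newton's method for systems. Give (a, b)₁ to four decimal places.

(-0.9253, 1.5433)

At (-3/2, 5/2): F = (-3.820737, 5.7500).
Jacobian J = [[6·a + sin(a), -4·b], [6·a·b + b^2 + b, 3·a^2 + 2·a·b + a]].
At the point, J = [[-9.997495, -10.0000], [-13.7500, -2.2500]] (det J = -115.005636).
Solving J·Δ = −F gives Δ = (0.5747, -0.9567).
Then the next iterate is (a, b)₁ = (-0.9253, 1.5433).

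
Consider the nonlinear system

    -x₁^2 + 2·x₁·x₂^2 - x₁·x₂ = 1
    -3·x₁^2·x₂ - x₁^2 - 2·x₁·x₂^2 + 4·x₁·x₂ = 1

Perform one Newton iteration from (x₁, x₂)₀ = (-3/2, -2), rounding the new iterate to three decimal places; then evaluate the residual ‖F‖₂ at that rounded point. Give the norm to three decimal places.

At (-3/2, -2): F = (-18.250, 34.250).
Jacobian J = [[-2·x₁ + 2·x₂^2 - x₂, 4·x₁·x₂ - x₁], [-6·x₁·x₂ - 2·x₁ - 2·x₂^2 + 4·x₂, -3·x₁^2 - 4·x₁·x₂ + 4·x₁]].
At the point, J = [[13.000, 13.500], [-31.000, -24.750]] (det J = 96.750).
Solving J·Δ = −F gives Δ = (0.110, 1.245).
Then the next iterate is (x₁, x₂)₁ = (-1.390, -0.755).
Re-evaluating at (-1.390, -0.755): F = (-5.56622, 7.22658), so ‖F‖₂ = 9.122.

9.122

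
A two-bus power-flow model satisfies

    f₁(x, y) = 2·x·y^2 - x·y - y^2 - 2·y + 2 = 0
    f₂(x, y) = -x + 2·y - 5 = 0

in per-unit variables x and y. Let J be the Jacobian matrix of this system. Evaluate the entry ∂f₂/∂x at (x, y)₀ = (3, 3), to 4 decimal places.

-1.0000

∂f₂/∂x = -1.
At (3, 3) this is -1.0000.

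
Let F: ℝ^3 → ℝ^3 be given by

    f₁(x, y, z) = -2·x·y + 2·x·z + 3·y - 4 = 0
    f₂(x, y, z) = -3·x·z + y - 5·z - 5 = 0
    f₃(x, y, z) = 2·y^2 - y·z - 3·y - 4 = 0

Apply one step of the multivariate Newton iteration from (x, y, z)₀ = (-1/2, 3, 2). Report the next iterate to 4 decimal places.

At (-1/2, 3, 2): F = (6.0000, -9.0000, -1.0000).
Jacobian J = [[-2·y + 2·z, -2·x + 3, 2·x], [-3·z, 1, -3·x - 5], [0, 4·y - z - 3, -y]].
At the point, J = [[-2.0000, 4.0000, -1.0000], [-6.0000, 1.0000, -3.5000], [0.0000, 7.0000, -3.0000]] (det J = -73.0000).
Solving J·Δ = −F gives Δ = (1.3288, -2.2055, -5.4795).
Then the next iterate is (x, y, z)₁ = (0.8288, 0.7945, -3.4795).

(0.8288, 0.7945, -3.4795)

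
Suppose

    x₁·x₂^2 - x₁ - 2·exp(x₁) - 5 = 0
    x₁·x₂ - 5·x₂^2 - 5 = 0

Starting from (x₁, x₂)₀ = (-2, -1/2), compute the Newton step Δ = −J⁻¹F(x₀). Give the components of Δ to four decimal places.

At (-2, -1/2): F = (-3.770671, -5.2500).
Jacobian J = [[x₂^2 - 2·exp(x₁) - 1, 2·x₁·x₂], [x₂, x₁ - 10·x₂]].
At the point, J = [[-1.020671, 2.0000], [-0.5000, 3.0000]] (det J = -2.062012).
Solving J·Δ = −F gives Δ = (-0.3938, 1.6844).

(-0.3938, 1.6844)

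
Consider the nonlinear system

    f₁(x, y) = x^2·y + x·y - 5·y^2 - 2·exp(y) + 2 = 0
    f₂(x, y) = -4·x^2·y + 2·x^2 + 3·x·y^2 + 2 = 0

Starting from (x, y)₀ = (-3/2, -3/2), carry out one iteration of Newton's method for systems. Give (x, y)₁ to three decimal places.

At (-3/2, -3/2): F = (-10.82126, 9.875).
Jacobian J = [[2·x·y + y, x^2 + x - 10·y - 2·exp(y)], [-8·x·y + 4·x + 3·y^2, -4·x^2 + 6·x·y]].
At the point, J = [[3.000, 15.30374], [-17.250, 4.500]] (det J = 277.48951).
Solving J·Δ = −F gives Δ = (0.720, 0.566).
Then the next iterate is (x, y)₁ = (-0.780, -0.934).

(-0.780, -0.934)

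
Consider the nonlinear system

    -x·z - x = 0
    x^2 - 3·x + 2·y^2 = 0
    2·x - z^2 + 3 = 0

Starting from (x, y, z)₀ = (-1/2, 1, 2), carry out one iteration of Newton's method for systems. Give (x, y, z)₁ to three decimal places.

At (-1/2, 1, 2): F = (1.500, 3.750, -2.000).
Jacobian J = [[-z - 1, 0, -x], [2·x - 3, 4·y, 0], [2, 0, -2·z]].
At the point, J = [[-3.000, 0.000, 0.500], [-4.000, 4.000, 0.000], [2.000, 0.000, -4.000]] (det J = 44.000).
Solving J·Δ = −F gives Δ = (0.455, -0.483, -0.273).
Then the next iterate is (x, y, z)₁ = (-0.045, 0.517, 1.727).

(-0.045, 0.517, 1.727)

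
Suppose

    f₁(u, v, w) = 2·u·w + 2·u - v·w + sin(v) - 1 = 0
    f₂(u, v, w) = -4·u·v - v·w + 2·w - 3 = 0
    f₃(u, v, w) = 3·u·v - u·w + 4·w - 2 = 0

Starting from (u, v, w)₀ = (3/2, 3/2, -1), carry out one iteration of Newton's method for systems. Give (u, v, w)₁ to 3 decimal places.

(4.280, -4.040, 1.957)

At (3/2, 3/2, -1): F = (1.49749, -12.500, 2.250).
Jacobian J = [[2·w + 2, -w + cos(v), 2·u - v], [-4·v, -4·u - w, -v + 2], [3·v - w, 3·u, -u + 4]].
At the point, J = [[0.000, 1.07074, 1.500], [-6.000, -5.000, 0.500], [5.500, 4.500, 2.500]] (det J = 19.75559).
Solving J·Δ = −F gives Δ = (2.780, -5.540, 2.957).
Then the next iterate is (u, v, w)₁ = (4.280, -4.040, 1.957).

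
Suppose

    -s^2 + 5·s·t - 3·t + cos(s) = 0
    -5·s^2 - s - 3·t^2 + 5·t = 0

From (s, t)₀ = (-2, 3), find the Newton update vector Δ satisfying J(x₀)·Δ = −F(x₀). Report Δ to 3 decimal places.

(14.754, 19.256)

At (-2, 3): F = (-43.41615, -30.000).
Jacobian J = [[-2·s + 5·t - sin(s), 5·s - 3], [-10·s - 1, -6·t + 5]].
At the point, J = [[19.90930, -13.000], [19.000, -13.000]] (det J = -11.82087).
Solving J·Δ = −F gives Δ = (14.754, 19.256).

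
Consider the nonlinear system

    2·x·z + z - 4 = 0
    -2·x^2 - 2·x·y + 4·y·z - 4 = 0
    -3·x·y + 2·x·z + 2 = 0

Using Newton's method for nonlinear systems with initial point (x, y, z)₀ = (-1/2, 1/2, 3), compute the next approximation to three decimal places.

(0.167, -0.010, 4.984)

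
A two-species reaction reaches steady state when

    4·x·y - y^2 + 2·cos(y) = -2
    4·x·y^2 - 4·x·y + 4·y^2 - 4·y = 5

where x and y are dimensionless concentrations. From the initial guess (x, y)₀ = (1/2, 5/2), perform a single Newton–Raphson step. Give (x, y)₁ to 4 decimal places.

(0.3251, 1.8802)

At (1/2, 5/2): F = (-0.852287, 17.5000).
Jacobian J = [[4·y, 4·x - 2·y - 2·sin(y)], [4·y^2 - 4·y, 8·x·y - 4·x + 8·y - 4]].
At the point, J = [[10.0000, -4.196944], [15.0000, 24.0000]] (det J = 302.954164).
Solving J·Δ = −F gives Δ = (-0.1749, -0.6198).
Then the next iterate is (x, y)₁ = (0.3251, 1.8802).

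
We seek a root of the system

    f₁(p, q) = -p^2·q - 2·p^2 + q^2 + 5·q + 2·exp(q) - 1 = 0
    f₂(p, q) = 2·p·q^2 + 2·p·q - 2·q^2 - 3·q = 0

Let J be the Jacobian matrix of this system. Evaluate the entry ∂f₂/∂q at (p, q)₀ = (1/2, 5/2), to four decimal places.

-7.0000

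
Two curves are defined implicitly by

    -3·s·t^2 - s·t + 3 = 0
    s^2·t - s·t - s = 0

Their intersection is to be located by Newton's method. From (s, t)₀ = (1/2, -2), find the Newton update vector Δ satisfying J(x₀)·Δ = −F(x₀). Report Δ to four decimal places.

(-0.0625, 0.2500)

At (1/2, -2): F = (-2.0000, 0.0000).
Jacobian J = [[-3·t^2 - t, -6·s·t - s], [2·s·t - t - 1, s^2 - s]].
At the point, J = [[-10.0000, 5.5000], [-1.0000, -0.2500]] (det J = 8.0000).
Solving J·Δ = −F gives Δ = (-0.0625, 0.2500).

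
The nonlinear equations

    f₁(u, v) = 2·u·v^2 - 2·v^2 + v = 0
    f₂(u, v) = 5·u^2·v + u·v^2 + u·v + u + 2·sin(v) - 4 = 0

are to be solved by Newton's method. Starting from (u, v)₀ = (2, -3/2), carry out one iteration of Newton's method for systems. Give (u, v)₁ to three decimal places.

At (2, -3/2): F = (3.000, -32.49499).
Jacobian J = [[2·v^2, 4·u·v - 4·v + 1], [10·u·v + v^2 + v + 1, 5·u^2 + 2·u·v + u + 2·cos(v)]].
At the point, J = [[4.500, -5.000], [-28.250, 16.14147]] (det J = -68.61337).
Solving J·Δ = −F gives Δ = (-1.662, -0.896).
Then the next iterate is (u, v)₁ = (0.338, -2.396).

(0.338, -2.396)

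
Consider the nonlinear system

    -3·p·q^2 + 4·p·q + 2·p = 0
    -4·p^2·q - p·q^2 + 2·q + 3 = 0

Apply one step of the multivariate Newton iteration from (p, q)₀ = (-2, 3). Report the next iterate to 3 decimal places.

At (-2, 3): F = (26.000, -21.000).
Jacobian J = [[-3·q^2 + 4·q + 2, -6·p·q + 4·p], [-8·p·q - q^2, -4·p^2 - 2·p·q + 2]].
At the point, J = [[-13.000, 28.000], [39.000, -2.000]] (det J = -1066.000).
Solving J·Δ = −F gives Δ = (0.503, -0.695).
Then the next iterate is (p, q)₁ = (-1.497, 2.305).

(-1.497, 2.305)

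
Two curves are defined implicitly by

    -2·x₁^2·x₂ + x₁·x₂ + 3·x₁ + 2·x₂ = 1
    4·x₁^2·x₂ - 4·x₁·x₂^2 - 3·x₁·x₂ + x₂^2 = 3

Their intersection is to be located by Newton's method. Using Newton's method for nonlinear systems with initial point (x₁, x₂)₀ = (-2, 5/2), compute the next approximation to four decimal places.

At (-2, 5/2): F = (-27.0000, 108.2500).
Jacobian J = [[-4·x₁·x₂ + x₂ + 3, -2·x₁^2 + x₁ + 2], [8·x₁·x₂ - 4·x₂^2 - 3·x₂, 4·x₁^2 - 8·x₁·x₂ - 3·x₁ + 2·x₂]].
At the point, J = [[25.5000, -8.0000], [-72.5000, 67.0000]] (det J = 1128.5000).
Solving J·Δ = −F gives Δ = (0.8356, -0.7115).
Then the next iterate is (x₁, x₂)₁ = (-1.1644, 1.7885).

(-1.1644, 1.7885)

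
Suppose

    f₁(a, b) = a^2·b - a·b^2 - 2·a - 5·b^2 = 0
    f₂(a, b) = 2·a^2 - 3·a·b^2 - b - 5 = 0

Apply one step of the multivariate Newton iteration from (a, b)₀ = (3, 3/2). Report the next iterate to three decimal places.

At (3, 3/2): F = (-10.500, -8.750).
Jacobian J = [[2·a·b - b^2 - 2, a^2 - 2·a·b - 10·b], [4·a - 3·b^2, -6·a·b - 1]].
At the point, J = [[4.750, -15.000], [5.250, -28.000]] (det J = -54.250).
Solving J·Δ = −F gives Δ = (3.000, 0.250).
Then the next iterate is (a, b)₁ = (6.000, 1.750).

(6.000, 1.750)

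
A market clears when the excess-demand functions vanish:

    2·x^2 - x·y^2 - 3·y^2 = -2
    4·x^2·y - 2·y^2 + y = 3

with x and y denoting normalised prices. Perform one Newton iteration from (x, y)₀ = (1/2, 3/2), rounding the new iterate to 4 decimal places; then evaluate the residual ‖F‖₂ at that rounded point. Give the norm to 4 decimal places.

0.7576

At (1/2, 3/2): F = (-5.3750, -4.5000).
Jacobian J = [[4·x - y^2, -2·x·y - 6·y], [8·x·y, 4·x^2 - 4·y + 1]].
At the point, J = [[-0.2500, -10.5000], [6.0000, -4.0000]] (det J = 64.0000).
Solving J·Δ = −F gives Δ = (0.4023, -0.5215).
Then the next iterate is (x, y)₁ = (0.9023, 0.9785).
Re-evaluating at (0.9023, 0.9785): F = (-0.108014, -0.749860), so ‖F‖₂ = 0.7576.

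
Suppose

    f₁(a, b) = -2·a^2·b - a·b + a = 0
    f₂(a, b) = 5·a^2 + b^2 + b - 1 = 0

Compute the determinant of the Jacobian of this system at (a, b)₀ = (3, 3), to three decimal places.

364.000

J = [[-4·a·b - b + 1, -2·a^2 - a], [10·a, 2·b + 1]].
At the point, J = [[-38.000, -21.000], [30.000, 7.000]].
det J = 364.000.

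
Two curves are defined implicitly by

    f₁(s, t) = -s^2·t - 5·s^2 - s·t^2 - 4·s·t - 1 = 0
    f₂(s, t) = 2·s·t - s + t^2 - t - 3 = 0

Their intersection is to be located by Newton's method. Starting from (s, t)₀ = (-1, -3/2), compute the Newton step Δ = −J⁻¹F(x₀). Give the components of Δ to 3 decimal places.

At (-1, -3/2): F = (-8.250, 4.750).
Jacobian J = [[-2·s·t - 10·s - t^2 - 4·t, -s^2 - 2·s·t - 4·s], [2·t - 1, 2·s + 2·t - 1]].
At the point, J = [[10.750, 0.000], [-4.000, -6.000]] (det J = -64.500).
Solving J·Δ = −F gives Δ = (0.767, 0.280).

(0.767, 0.280)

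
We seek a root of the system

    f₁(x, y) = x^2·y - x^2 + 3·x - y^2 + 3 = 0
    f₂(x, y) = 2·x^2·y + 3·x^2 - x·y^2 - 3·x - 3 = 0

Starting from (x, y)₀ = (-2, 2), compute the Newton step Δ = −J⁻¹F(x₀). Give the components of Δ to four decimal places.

(-3.0000, -9.0000)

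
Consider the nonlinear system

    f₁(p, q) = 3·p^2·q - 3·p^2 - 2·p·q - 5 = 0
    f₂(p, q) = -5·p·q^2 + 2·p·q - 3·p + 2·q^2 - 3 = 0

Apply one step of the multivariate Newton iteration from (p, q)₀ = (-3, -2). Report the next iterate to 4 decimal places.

(-1.7021, -1.3114)

At (-3, -2): F = (-98.0000, 86.0000).
Jacobian J = [[6·p·q - 6·p - 2·q, 3·p^2 - 2·p], [-5·q^2 + 2·q - 3, -10·p·q + 2·p + 4·q]].
At the point, J = [[58.0000, 33.0000], [-27.0000, -74.0000]] (det J = -3401.0000).
Solving J·Δ = −F gives Δ = (1.2979, 0.6886).
Then the next iterate is (p, q)₁ = (-1.7021, -1.3114).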